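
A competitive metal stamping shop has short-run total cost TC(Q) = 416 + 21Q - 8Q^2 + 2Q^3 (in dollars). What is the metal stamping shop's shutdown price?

$13 per unit

The firm shuts down when price falls below the minimum of average variable cost. AVC = VC/Q = 21 - 8Q + 2Q^2.
At the minimum of AVC, MC = AVC. MC = 21 - 16Q + 6Q^2; setting MC = AVC gives 4Q^2 - 8Q = 0, so Q = 2. min AVC = 13.
So the shutdown price is $13.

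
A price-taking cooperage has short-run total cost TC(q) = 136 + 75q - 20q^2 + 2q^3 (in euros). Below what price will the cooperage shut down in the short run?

The firm shuts down when price falls below the minimum of average variable cost. AVC = VC/q = 75 - 20q + 2q^2.
At the minimum of AVC, MC = AVC. MC = 75 - 40q + 6q^2; setting MC = AVC gives 4q^2 - 20q = 0, so q = 5. min AVC = 25.
So the shutdown price is €25.

€25 per unit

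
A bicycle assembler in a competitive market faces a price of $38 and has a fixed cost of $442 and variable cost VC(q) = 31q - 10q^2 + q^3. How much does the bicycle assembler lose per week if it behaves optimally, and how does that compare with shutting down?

AVC = 31 - 10q + q^2 has its minimum $6 at q = 5; price $38 clears that bar, so the firm operates.
With MC = 31 - 20q + 3q^2, P = MC on the upward-sloping part at q* = 7.
TR = 38·7 = 266. TC = 442 + 70 = 512. Profit = 266 − 512 = -$246.
Shutting down would mean losing the fixed cost of $442, so operating at a loss of $246 is better by $196.

Profit = -$246 at q = 7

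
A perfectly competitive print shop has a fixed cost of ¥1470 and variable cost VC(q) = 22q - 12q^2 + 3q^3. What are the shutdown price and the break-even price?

AVC = 22 - 12q + 3q^2; minimized at q = 2, giving min AVC = ¥10. That is the shutdown price.
ATC = 1470/q + 22 - 12q + 3q^2. Setting dATC/dq = −1470/q^2 − 12 + 6q = 0 gives q = 7 (since 6·7^3 − 12·7^2 = 1470).
min ATC = 1470/7 + 22 − 12·7 + 3·7^2 = ¥295. That is the break-even price.
For ¥10 ≤ P < ¥295 the firm produces at a loss; below ¥10 it shuts down.

Shutdown price = ¥10; break-even price = ¥295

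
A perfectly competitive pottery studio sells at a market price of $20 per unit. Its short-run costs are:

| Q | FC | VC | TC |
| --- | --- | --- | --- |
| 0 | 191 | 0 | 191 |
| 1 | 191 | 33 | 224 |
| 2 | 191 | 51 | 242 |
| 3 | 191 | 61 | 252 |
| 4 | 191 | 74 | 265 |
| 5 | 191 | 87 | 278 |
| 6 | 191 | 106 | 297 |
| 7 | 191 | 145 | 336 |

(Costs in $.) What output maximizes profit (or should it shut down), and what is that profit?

Q = 6; profit = -$177

Profit at each row (π = 20Q − TC): Q=0: -191; Q=1: -204; Q=2: -202; Q=3: -192; Q=4: -185; Q=5: -178; Q=6: -177; Q=7: -196.
Profit is maximized at Q = 6. AVC there is 106/6 = $17.67 ≤ P, so producing beats shutting down (which would give -$191).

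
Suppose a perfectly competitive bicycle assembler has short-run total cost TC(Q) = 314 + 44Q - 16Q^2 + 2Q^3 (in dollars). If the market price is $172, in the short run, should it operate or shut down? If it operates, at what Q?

Strip out fixed cost: VC = 44Q - 16Q^2 + 2Q^3. Then AVC = 44 - 16Q + 2Q^2 and MC = 44 - 32Q + 6Q^2.
AVC is minimized where dAVC/dQ = -16 + 4Q = 0, at Q = 4; min AVC = 44 - 16·4 + 2·4^2 = $12.
Because $172 ≥ $12, revenue can cover variable cost; the firm operates.
Set P = MC: 172 = 44 - 32Q + 6Q^2 → -128 - 32Q + 6Q^2 = 0. The roots are Q = -8/3 and Q = 8; the profit-maximizing output is on the rising part of MC, so Q* = 8.
Check: AVC at Q = 8 is $44 ≤ P, so revenue covers variable cost.
Profit = P·Q − TC = 172·8 − 666 = $710.

Produce at Q = 8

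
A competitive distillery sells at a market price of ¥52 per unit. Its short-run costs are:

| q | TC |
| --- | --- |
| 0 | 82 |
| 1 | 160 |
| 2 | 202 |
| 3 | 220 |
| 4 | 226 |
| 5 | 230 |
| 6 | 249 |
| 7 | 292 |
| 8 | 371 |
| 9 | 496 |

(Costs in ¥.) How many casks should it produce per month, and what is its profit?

q = 7; profit = ¥72

Compute π = P·q − TC at each output: q=0: -82; q=1: -108; q=2: -98; q=3: -64; q=4: -18; q=5: 30; q=6: 63; q=7: 72; q=8: 45; q=9: -28.
Profit is maximized at q = 7. AVC there is 210/7 = ¥30 ≤ P, so producing beats shutting down (which would give -¥82).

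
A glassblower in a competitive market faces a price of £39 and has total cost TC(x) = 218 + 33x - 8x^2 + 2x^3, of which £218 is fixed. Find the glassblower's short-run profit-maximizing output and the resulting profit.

Profit = -£182 at x = 3

AVC = 33 - 8x + 2x^2; min AVC = £25 at x = 2. Since P = £39 ≥ min AVC, the firm produces.
With MC = 33 - 16x + 6x^2, P = MC on the upward-sloping part at x* = 3.
TR = 39·3 = 117. TC = 218 + 81 = 299. Profit = 117 − 299 = -£182.
Shutting down would mean losing the fixed cost of £218, so operating at a loss of £182 is better by £36.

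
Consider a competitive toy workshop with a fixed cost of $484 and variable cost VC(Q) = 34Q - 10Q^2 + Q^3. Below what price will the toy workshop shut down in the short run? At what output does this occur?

The firm shuts down when price falls below the minimum of average variable cost. AVC = VC/Q = 34 - 10Q + Q^2.
dAVC/dQ = -10 + 2Q = 0 gives Q = 5. min AVC = 34 - 10·5 + 5^2 = 9.
So the shutdown price is $9.

$9 per unit, at Q = 5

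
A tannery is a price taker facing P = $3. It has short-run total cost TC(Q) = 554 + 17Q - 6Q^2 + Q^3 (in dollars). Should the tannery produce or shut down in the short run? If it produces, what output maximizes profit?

Shut down

Strip out fixed cost: VC = 17Q - 6Q^2 + Q^3. Then AVC = 17 - 6Q + Q^2 and MC = 17 - 12Q + 3Q^2.
AVC is minimized where dAVC/dQ = -6 + 2Q = 0, at Q = 3; min AVC = 17 - 6·3 + 3^2 = $8.
With P < min AVC ($3 < $8), every unit sold adds to the loss.
Shutting down limits the loss to fixed cost, $554.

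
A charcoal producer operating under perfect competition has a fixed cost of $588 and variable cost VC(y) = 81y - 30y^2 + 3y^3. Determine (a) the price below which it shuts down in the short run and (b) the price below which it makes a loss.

Shutdown price = $6; break-even price = $102

Shutdown price = min AVC. AVC = 81 - 30y + 3y^2, with vertex at y = 5 and minimum $6.
ATC = 588/y + 81 - 30y + 3y^2. Setting dATC/dy = −588/y^2 − 30 + 6y = 0 gives y = 7 (since 6·7^3 − 30·7^2 = 588).
min ATC = 588/7 + 81 − 30·7 + 3·7^2 = $102. That is the break-even price.
For $6 ≤ P < $102 the firm produces at a loss; below $6 it shuts down.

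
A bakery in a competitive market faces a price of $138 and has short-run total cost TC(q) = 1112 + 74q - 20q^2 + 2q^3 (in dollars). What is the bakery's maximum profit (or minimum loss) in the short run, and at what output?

AVC = 74 - 20q + 2q^2 has its minimum $24 at q = 5; price $138 clears that bar, so the firm operates.
With MC = 74 - 40q + 6q^2, P = MC on the upward-sloping part at q* = 8.
TR = 138·8 = 1104. TC = 1112 + 336 = 1448. Profit = 1104 − 1448 = -$344.
Shutting down would mean losing the fixed cost of $1112, so operating at a loss of $344 is better by $768.

Profit = -$344 at q = 8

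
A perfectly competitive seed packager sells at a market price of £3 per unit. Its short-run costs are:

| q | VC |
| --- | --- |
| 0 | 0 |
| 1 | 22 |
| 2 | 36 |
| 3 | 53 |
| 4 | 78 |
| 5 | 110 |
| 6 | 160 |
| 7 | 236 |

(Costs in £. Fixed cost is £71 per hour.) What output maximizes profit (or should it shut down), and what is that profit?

q = 0 (shut down); profit = -£71

Compute π = P·q − TC at each output: q=0: -71; q=1: -90; q=2: -101; q=3: -115; q=4: -137; q=5: -166; q=6: -213; q=7: -286.
Profit is highest at q = 0. Equivalently, the lowest AVC in the table is 53/3 ≈ £17.67 at q = 3, and P = £3 falls below it — price never covers variable cost, so the firm shuts down and loses only its fixed cost.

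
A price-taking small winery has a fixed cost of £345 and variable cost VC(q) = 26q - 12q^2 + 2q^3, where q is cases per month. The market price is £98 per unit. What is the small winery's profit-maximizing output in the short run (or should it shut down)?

Produce at q = 6

Strip out fixed cost: VC = 26q - 12q^2 + 2q^3. Then AVC = 26 - 12q + 2q^2 and MC = 26 - 24q + 6q^2.
The AVC parabola has its vertex at q = 12/4 = 3, where AVC = 26 - 12·3 + 2·3^2 = £8.
Since P = £98 ≥ min AVC = £8, price covers variable cost and the firm should produce.
P = MC gives -72 - 24q + 6q^2 = 0, with roots -2 and 6. Take the larger (rising MC): q* = 6.
Check: AVC at q = 6 is £26 ≤ P, so revenue covers variable cost.
Profit = P·q − TC = 98·6 − 501 = £87.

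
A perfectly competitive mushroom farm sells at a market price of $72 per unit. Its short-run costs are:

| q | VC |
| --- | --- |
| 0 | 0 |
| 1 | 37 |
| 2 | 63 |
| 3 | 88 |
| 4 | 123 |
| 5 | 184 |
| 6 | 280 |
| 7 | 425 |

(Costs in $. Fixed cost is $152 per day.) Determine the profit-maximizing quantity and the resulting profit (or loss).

q = 5; profit = $24

Tabulate TR − TC: q=0: -152; q=1: -117; q=2: -71; q=3: -24; q=4: 13; q=5: 24; q=6: 0; q=7: -73.
Profit is maximized at q = 5. AVC there is 184/5 = $36.80 ≤ P, so producing beats shutting down (which would give -$152).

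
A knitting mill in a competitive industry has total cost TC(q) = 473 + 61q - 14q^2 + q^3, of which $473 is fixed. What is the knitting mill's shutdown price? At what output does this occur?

Short-run supply begins at min AVC. From VC = 61q - 14q^2 + q^3, AVC = 61 - 14q + q^2.
At the minimum of AVC, MC = AVC. MC = 61 - 28q + 3q^2; setting MC = AVC gives 2q^2 - 14q = 0, so q = 7. min AVC = 12.
So the shutdown price is $12.

$12 per unit, at q = 7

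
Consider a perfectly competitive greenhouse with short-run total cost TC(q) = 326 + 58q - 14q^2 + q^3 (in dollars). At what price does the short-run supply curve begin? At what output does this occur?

$9 per unit, at q = 7

Short-run supply begins at min AVC. From VC = 58q - 14q^2 + q^3, AVC = 58 - 14q + q^2.
dAVC/dq = -14 + 2q = 0 gives q = 7. min AVC = 58 - 14·7 + 7^2 = 9.
The firm shuts down for any P below $9.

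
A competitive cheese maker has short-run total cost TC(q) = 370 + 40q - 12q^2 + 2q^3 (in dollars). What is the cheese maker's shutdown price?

The shutdown price is the minimum of AVC. VC = 40q - 12q^2 + 2q^3, so AVC = 40 - 12q + 2q^2.
dAVC/dq = -12 + 4q = 0 gives q = 3. min AVC = 40 - 12·3 + 2·3^2 = 22.
The firm shuts down for any P below $22.

$22 per unit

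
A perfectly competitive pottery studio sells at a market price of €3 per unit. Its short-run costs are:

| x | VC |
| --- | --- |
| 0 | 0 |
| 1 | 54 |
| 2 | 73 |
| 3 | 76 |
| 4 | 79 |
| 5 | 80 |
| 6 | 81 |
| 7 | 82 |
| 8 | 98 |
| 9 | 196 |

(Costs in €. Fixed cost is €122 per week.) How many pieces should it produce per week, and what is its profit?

x = 0 (shut down); profit = -€122

Compute π = P·x − TC at each output: x=0: -122; x=1: -173; x=2: -189; x=3: -189; x=4: -189; x=5: -187; x=6: -185; x=7: -183; x=8: -196; x=9: -291.
Profit is highest at x = 0. Equivalently, the lowest AVC in the table is 82/7 ≈ €11.71 at x = 7, and P = €3 falls below it — price never covers variable cost, so the firm shuts down and loses only its fixed cost.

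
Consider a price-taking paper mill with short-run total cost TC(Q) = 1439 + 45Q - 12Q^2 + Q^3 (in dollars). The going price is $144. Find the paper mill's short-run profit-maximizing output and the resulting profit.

Profit = -$229 at Q = 11

AVC = 45 - 12Q + Q^2 has its minimum $9 at Q = 6; price $144 clears that bar, so the firm operates.
MC = 45 - 24Q + 3Q^2. Setting P = MC and taking the root on the rising branch gives Q* = 11.
TR = 144·11 = 1584. TC = 1439 + 374 = 1813. Profit = 1584 − 1813 = -$229.
By producing, the firm covers all variable cost plus $1210 of fixed cost; shutting down would lose the full $1439.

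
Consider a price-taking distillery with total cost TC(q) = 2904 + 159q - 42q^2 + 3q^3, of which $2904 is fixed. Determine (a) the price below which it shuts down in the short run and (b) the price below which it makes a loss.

AVC = 159 - 42q + 3q^2; minimized at q = 7, giving min AVC = $12. That is the shutdown price.
ATC = 2904/q + 159 - 42q + 3q^2. Setting dATC/dq = −2904/q^2 − 42 + 6q = 0 gives q = 11 (since 6·11^3 − 42·11^2 = 2904).
min ATC = 2904/11 + 159 − 42·11 + 3·11^2 = $324. That is the break-even price.
Between these two prices the firm operates at a loss; above $324 it earns a profit.

Shutdown price = $12; break-even price = $324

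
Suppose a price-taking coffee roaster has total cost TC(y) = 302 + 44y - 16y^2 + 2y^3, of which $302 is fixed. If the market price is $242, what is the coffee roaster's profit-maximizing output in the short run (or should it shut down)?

Produce at y = 9

From TC, MC = TC'(y) = 44 - 32y + 6y^2 and AVC = VC/y = 44 - 16y + 2y^2.
AVC is minimized where dAVC/dy = -16 + 4y = 0, at y = 4; min AVC = 44 - 16·4 + 2·4^2 = $12.
Because $242 ≥ $12, revenue can cover variable cost; the firm operates.
P = MC gives -198 - 32y + 6y^2 = 0, with roots -11/3 and 9. Take the larger (rising MC): y* = 9.
Check: AVC at y = 9 is $62 ≤ P, so revenue covers variable cost.
Profit = P·y − TC = 242·9 − 860 = $1318.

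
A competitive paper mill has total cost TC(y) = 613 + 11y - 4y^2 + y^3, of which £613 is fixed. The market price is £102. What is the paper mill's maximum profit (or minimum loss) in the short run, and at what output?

Profit = -£123 at y = 7

AVC = 11 - 4y + y^2; min AVC = £7 at y = 2. Since P = £102 ≥ min AVC, the firm produces.
With MC = 11 - 8y + 3y^2, P = MC on the upward-sloping part at y* = 7.
TR = 102·7 = 714. TC = 613 + 224 = 837. Profit = 714 − 837 = -£123.
Shutting down would mean losing the fixed cost of £613, so operating at a loss of £123 is better by £490.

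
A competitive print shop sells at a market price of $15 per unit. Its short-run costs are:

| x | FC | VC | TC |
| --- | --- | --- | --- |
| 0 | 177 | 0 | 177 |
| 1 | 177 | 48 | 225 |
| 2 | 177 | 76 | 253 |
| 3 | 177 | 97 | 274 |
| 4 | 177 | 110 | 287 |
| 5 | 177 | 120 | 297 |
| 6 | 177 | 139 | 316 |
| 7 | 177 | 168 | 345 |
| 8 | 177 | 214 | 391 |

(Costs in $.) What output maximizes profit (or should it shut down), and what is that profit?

x = 0 (shut down); profit = -$177

Profit at each row (π = 15x − TC): x=0: -177; x=1: -210; x=2: -223; x=3: -229; x=4: -227; x=5: -222; x=6: -226; x=7: -240; x=8: -271.
Profit is highest at x = 0. Equivalently, the lowest AVC in the table is 139/6 ≈ $23.17 at x = 6, and P = $15 falls below it — price never covers variable cost, so the firm shuts down and loses only its fixed cost.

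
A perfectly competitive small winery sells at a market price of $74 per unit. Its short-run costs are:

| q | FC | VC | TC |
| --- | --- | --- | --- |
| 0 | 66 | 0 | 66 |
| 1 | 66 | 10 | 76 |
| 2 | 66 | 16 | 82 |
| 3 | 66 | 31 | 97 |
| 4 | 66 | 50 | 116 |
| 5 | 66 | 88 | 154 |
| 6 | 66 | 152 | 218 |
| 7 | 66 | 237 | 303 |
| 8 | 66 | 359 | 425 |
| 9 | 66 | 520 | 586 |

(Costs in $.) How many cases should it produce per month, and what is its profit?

Compute π = P·q − TC at each output: q=0: -66; q=1: -2; q=2: 66; q=3: 125; q=4: 180; q=5: 216; q=6: 226; q=7: 215; q=8: 167; q=9: 80.
Profit is maximized at q = 6. AVC there is 152/6 = $25.33 ≤ P, so producing beats shutting down (which would give -$66).

q = 6; profit = $226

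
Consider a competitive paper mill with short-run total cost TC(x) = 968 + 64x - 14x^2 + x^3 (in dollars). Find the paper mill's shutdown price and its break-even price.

Shutdown price = min AVC. AVC = 64 - 14x + x^2, with vertex at x = 7 and minimum $15.
ATC = 968/x + 64 - 14x + x^2. Setting dATC/dx = −968/x^2 − 14 + 2x = 0 gives x = 11 (since 2·11^3 − 14·11^2 = 968).
min ATC = 968/11 + 64 − 14·11 + 11^2 = $119. That is the break-even price.
Between these two prices the firm operates at a loss; above $119 it earns a profit.

Shutdown price = $15; break-even price = $119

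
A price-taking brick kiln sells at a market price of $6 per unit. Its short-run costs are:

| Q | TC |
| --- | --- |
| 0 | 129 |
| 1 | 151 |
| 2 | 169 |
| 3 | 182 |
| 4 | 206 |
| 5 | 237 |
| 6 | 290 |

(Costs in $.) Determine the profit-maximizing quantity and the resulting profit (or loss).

Q = 0 (shut down); profit = -$129

Tabulate TR − TC: Q=0: -129; Q=1: -145; Q=2: -157; Q=3: -164; Q=4: -182; Q=5: -207; Q=6: -254.
Profit is highest at Q = 0. Equivalently, the lowest AVC in the table is 53/3 ≈ $17.67 at Q = 3, and P = $6 falls below it — price never covers variable cost, so the firm shuts down and loses only its fixed cost.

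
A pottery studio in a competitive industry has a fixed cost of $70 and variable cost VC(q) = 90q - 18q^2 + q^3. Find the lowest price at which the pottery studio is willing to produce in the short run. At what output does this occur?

Short-run supply begins at min AVC. From VC = 90q - 18q^2 + q^3, AVC = 90 - 18q + q^2.
At the minimum of AVC, MC = AVC. MC = 90 - 36q + 3q^2; setting MC = AVC gives 2q^2 - 18q = 0, so q = 9. min AVC = 9.
For P < $9 the firm produces nothing.

$9 per unit, at q = 9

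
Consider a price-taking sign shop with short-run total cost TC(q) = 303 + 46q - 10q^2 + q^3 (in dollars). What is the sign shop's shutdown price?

$21 per unit

The shutdown price is the minimum of AVC. VC = 46q - 10q^2 + q^3, so AVC = 46 - 10q + q^2.
At the minimum of AVC, MC = AVC. MC = 46 - 20q + 3q^2; setting MC = AVC gives 2q^2 - 10q = 0, so q = 5. min AVC = 21.
The firm shuts down for any P below $21.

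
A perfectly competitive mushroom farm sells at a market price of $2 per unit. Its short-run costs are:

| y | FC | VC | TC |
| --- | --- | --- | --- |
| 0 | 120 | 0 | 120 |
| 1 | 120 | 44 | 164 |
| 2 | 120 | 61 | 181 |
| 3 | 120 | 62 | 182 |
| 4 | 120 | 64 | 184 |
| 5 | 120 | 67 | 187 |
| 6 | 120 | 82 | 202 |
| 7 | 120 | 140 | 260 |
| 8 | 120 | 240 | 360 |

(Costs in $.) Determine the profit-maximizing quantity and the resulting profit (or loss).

Compute π = P·y − TC at each output: y=0: -120; y=1: -162; y=2: -177; y=3: -176; y=4: -176; y=5: -177; y=6: -190; y=7: -246; y=8: -344.
Profit is highest at y = 0. Equivalently, the lowest AVC in the table is 67/5 ≈ $13.40 at y = 5, and P = $2 falls below it — price never covers variable cost, so the firm shuts down and loses only its fixed cost.

y = 0 (shut down); profit = -$120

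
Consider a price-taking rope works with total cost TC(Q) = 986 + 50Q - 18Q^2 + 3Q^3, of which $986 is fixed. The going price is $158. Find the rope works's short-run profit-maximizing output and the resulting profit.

AVC = 50 - 18Q + 3Q^2 has its minimum $23 at Q = 3; price $158 clears that bar, so the firm operates.
MC = 50 - 36Q + 9Q^2. Setting P = MC and taking the root on the rising branch gives Q* = 6.
TR = 158·6 = 948. TC = 986 + 300 = 1286. Profit = 948 − 1286 = -$338.
By producing, the firm covers all variable cost plus $648 of fixed cost; shutting down would lose the full $986.

Profit = -$338 at Q = 6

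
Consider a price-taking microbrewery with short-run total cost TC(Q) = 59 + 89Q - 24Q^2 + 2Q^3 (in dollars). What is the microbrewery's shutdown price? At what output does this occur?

The shutdown price is the minimum of AVC. VC = 89Q - 24Q^2 + 2Q^3, so AVC = 89 - 24Q + 2Q^2.
At the minimum of AVC, MC = AVC. MC = 89 - 48Q + 6Q^2; setting MC = AVC gives 4Q^2 - 24Q = 0, so Q = 6. min AVC = 17.
The firm shuts down for any P below $17.

$17 per unit, at Q = 6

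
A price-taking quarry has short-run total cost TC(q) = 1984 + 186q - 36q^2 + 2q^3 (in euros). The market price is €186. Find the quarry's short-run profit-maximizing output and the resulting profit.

Profit = -€256 at q = 12

AVC = 186 - 36q + 2q^2 has its minimum €24 at q = 9; price €186 clears that bar, so the firm operates.
MC = 186 - 72q + 6q^2. Setting P = MC and taking the root on the rising branch gives q* = 12.
TR = 186·12 = 2232. TC = 1984 + 504 = 2488. Profit = 2232 − 2488 = -€256.
That loss of €256 beats the €1984 the firm would lose by shutting down; producing recovers €1728 of fixed cost.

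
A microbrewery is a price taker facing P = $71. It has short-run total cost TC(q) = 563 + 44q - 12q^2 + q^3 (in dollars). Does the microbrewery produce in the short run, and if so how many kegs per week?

Produce at q = 9

Strip out fixed cost: VC = 44q - 12q^2 + q^3. Then AVC = 44 - 12q + q^2 and MC = 44 - 24q + 3q^2.
The AVC parabola has its vertex at q = 12/2 = 6, where AVC = 44 - 12·6 + 6^2 = $8.
P = $71 exceeds min AVC = $8, so the firm stays open.
Solving P = MC: -27 - 24q + 3q^2 = 0 ⇒ q = -1 or 9. On the upward-sloping branch, q* = 9.
Check: AVC at q = 9 is $17 ≤ P, so revenue covers variable cost.
Profit = P·q − TC = 71·9 − 716 = -$77, a loss, but smaller than the $563 fixed cost the firm would lose by shutting down.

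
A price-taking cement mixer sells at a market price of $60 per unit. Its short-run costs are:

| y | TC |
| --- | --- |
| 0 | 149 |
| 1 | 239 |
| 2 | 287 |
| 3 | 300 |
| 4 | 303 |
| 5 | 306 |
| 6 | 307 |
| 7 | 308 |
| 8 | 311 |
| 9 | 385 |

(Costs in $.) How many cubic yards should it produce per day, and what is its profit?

Compute π = P·y − TC at each output: y=0: -149; y=1: -179; y=2: -167; y=3: -120; y=4: -63; y=5: -6; y=6: 53; y=7: 112; y=8: 169; y=9: 155.
Profit is maximized at y = 8. AVC there is 162/8 = $20.25 ≤ P, so producing beats shutting down (which would give -$149).

y = 8; profit = $169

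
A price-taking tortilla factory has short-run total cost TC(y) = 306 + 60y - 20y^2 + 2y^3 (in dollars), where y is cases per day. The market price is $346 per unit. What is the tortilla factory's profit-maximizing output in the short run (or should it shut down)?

Strip out fixed cost: VC = 60y - 20y^2 + 2y^3. Then AVC = 60 - 20y + 2y^2 and MC = 60 - 40y + 6y^2.
AVC is minimized where dAVC/dy = -20 + 4y = 0, at y = 5; min AVC = 60 - 20·5 + 2·5^2 = $10.
Because $346 ≥ $10, revenue can cover variable cost; the firm operates.
Set P = MC: 346 = 60 - 40y + 6y^2 → -286 - 40y + 6y^2 = 0. The roots are y = -13/3 and y = 11; the profit-maximizing output is on the rising part of MC, so y* = 11.
Check: AVC at y = 11 is $82 ≤ P, so revenue covers variable cost.
Profit = P·y − TC = 346·11 − 1208 = $2598.

Produce at y = 11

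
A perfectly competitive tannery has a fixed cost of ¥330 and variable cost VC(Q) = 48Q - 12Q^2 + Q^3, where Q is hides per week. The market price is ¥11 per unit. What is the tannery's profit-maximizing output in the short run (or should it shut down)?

Shut down

From TC, MC = TC'(Q) = 48 - 24Q + 3Q^2 and AVC = VC/Q = 48 - 12Q + Q^2.
AVC hits its minimum where MC = AVC, at Q = 6, giving min AVC = 48 - 12·6 + 6^2 = ¥12.
Since P = ¥11 < min AVC = ¥12, price fails to cover variable cost at any output.
Shutting down limits the loss to fixed cost, ¥330.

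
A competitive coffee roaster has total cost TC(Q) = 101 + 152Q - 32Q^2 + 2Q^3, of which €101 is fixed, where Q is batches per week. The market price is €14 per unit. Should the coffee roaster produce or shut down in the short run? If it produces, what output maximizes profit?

From TC, MC = TC'(Q) = 152 - 64Q + 6Q^2 and AVC = VC/Q = 152 - 32Q + 2Q^2.
The AVC parabola has its vertex at Q = 32/4 = 8, where AVC = 152 - 32·8 + 2·8^2 = €24.
P = €14 lies below min AVC = €24; no output level covers variable cost.
Shutting down limits the loss to fixed cost, €101.

Shut down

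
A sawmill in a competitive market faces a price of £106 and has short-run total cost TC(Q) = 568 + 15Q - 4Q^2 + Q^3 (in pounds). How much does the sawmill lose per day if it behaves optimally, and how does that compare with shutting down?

Profit = -£78 at Q = 7

AVC = 15 - 4Q + Q^2; min AVC = £11 at Q = 2. Since P = £106 ≥ min AVC, the firm produces.
MC = 15 - 8Q + 3Q^2. Setting P = MC and taking the root on the rising branch gives Q* = 7.
TR = 106·7 = 742. TC = 568 + 252 = 820. Profit = 742 − 820 = -£78.
By producing, the firm covers all variable cost plus £490 of fixed cost; shutting down would lose the full £568.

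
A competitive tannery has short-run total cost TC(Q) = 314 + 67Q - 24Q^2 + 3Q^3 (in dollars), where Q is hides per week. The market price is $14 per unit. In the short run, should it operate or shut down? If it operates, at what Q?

Shut down

Strip out fixed cost: VC = 67Q - 24Q^2 + 3Q^3. Then AVC = 67 - 24Q + 3Q^2 and MC = 67 - 48Q + 9Q^2.
The AVC parabola has its vertex at Q = 24/6 = 4, where AVC = 67 - 24·4 + 3·4^2 = $19.
With P < min AVC ($14 < $19), every unit sold adds to the loss.
Shutting down limits the loss to fixed cost, $314.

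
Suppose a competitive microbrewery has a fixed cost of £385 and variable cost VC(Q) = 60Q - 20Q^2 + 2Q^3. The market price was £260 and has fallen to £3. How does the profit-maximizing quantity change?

AVC = 60 - 20Q + 2Q^2, minimized at Q = 5 where min AVC = £10. MC = 60 - 40Q + 6Q^2.
At P = £260 ≥ min AVC, set P = MC on the rising branch: Q = 10.
At P = £3 < min AVC = £10, price no longer covers variable cost at any output, so the firm shuts down: Q = 0.

Output falls from 10 to 0 (the firm shuts down)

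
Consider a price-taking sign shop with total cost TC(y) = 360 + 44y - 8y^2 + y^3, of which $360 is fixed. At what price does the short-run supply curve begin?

$28 per unit

The firm shuts down when price falls below the minimum of average variable cost. AVC = VC/y = 44 - 8y + y^2.
dAVC/dy = -8 + 2y = 0 gives y = 4. min AVC = 44 - 8·4 + 4^2 = 28.
So the shutdown price is $28.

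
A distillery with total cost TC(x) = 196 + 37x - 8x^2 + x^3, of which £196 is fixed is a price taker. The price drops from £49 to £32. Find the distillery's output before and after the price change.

AVC = 37 - 8x + x^2, minimized at x = 4 where min AVC = £21. MC = 37 - 16x + 3x^2.
At P = £49 ≥ min AVC, set P = MC on the rising branch: x = 6.
At P = £32 ≥ min AVC, set P = MC: x = 5. The firm stays open but cuts output.

Output falls from 6 to 5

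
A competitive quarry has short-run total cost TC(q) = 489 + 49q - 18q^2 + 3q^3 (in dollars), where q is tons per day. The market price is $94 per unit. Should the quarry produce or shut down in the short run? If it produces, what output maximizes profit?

Strip out fixed cost: VC = 49q - 18q^2 + 3q^3. Then AVC = 49 - 18q + 3q^2 and MC = 49 - 36q + 9q^2.
AVC hits its minimum where MC = AVC, at q = 3, giving min AVC = 49 - 18·3 + 3·3^2 = $22.
Because $94 ≥ $22, revenue can cover variable cost; the firm operates.
Set P = MC: 94 = 49 - 36q + 9q^2 → -45 - 36q + 9q^2 = 0. The roots are q = -1 and q = 5; the profit-maximizing output is on the rising part of MC, so q* = 5.
Check: AVC at q = 5 is $34 ≤ P, so revenue covers variable cost.
Profit = P·q − TC = 94·5 − 659 = -$189, a loss, but smaller than the $489 fixed cost the firm would lose by shutting down.

Produce at q = 5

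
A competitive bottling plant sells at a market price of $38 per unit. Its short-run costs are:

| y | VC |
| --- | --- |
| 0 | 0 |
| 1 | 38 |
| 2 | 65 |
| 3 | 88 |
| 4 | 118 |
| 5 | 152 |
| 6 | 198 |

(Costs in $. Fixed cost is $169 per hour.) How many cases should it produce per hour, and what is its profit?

Tabulate TR − TC: y=0: -169; y=1: -169; y=2: -158; y=3: -143; y=4: -135; y=5: -131; y=6: -139.
Profit is maximized at y = 5. AVC there is 152/5 = $30.40 ≤ P, so producing beats shutting down (which would give -$169).

y = 5; profit = -$131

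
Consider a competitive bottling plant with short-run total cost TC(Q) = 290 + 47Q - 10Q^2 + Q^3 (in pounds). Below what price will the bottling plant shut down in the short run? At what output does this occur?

The shutdown price is the minimum of AVC. VC = 47Q - 10Q^2 + Q^3, so AVC = 47 - 10Q + Q^2.
dAVC/dQ = -10 + 2Q = 0 gives Q = 5. min AVC = 47 - 10·5 + 5^2 = 22.
So the shutdown price is £22.

£22 per unit, at Q = 5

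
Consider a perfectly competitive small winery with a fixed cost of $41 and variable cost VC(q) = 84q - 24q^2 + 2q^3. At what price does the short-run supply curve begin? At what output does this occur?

The shutdown price is the minimum of AVC. VC = 84q - 24q^2 + 2q^3, so AVC = 84 - 24q + 2q^2.
At the minimum of AVC, MC = AVC. MC = 84 - 48q + 6q^2; setting MC = AVC gives 4q^2 - 24q = 0, so q = 6. min AVC = 12.
So the shutdown price is $12.

$12 per unit, at q = 6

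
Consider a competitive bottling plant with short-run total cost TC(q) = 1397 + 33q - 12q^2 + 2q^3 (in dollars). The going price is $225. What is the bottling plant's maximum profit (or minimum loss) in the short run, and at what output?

Profit = -$117 at q = 8

AVC = 33 - 12q + 2q^2 has its minimum $15 at q = 3; price $225 clears that bar, so the firm operates.
With MC = 33 - 24q + 6q^2, P = MC on the upward-sloping part at q* = 8.
TR = 225·8 = 1800. TC = 1397 + 520 = 1917. Profit = 1800 − 1917 = -$117.
That loss of $117 beats the $1397 the firm would lose by shutting down; producing recovers $1280 of fixed cost.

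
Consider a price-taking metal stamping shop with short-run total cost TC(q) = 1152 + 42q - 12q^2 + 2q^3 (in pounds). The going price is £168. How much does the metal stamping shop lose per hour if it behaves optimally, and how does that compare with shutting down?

Profit = -£368 at q = 7

AVC = 42 - 12q + 2q^2 has its minimum £24 at q = 3; price £168 clears that bar, so the firm operates.
MC = 42 - 24q + 6q^2. Setting P = MC and taking the root on the rising branch gives q* = 7.
TR = 168·7 = 1176. TC = 1152 + 392 = 1544. Profit = 1176 − 1544 = -£368.
Shutting down would mean losing the fixed cost of £1152, so operating at a loss of £368 is better by £784.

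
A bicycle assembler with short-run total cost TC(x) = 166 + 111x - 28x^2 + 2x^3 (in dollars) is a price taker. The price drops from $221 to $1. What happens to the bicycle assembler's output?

AVC = 111 - 28x + 2x^2, minimized at x = 7 where min AVC = $13. MC = 111 - 56x + 6x^2.
With P = $221 above the shutdown price, P = MC gives x = 11.
At P = $1 < min AVC = $13, price no longer covers variable cost at any output, so the firm shuts down: x = 0.

Output falls from 11 to 0 (the firm shuts down)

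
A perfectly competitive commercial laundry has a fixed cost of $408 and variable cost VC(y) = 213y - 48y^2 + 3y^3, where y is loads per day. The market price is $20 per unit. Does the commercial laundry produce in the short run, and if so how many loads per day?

Strip out fixed cost: VC = 213y - 48y^2 + 3y^3. Then AVC = 213 - 48y + 3y^2 and MC = 213 - 96y + 9y^2.
The AVC parabola has its vertex at y = 48/6 = 8, where AVC = 213 - 48·8 + 3·8^2 = $21.
With P < min AVC ($20 < $21), every unit sold adds to the loss.
The firm minimizes its loss by shutting down and losing only its fixed cost of $408.

Shut down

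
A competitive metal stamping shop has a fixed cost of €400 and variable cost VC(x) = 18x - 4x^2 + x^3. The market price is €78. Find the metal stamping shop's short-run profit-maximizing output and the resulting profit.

AVC = 18 - 4x + x^2 has its minimum €14 at x = 2; price €78 clears that bar, so the firm operates.
With MC = 18 - 8x + 3x^2, P = MC on the upward-sloping part at x* = 6.
TR = 78·6 = 468. TC = 400 + 180 = 580. Profit = 468 − 580 = -€112.
Shutting down would mean losing the fixed cost of €400, so operating at a loss of €112 is better by €288.

Profit = -€112 at x = 6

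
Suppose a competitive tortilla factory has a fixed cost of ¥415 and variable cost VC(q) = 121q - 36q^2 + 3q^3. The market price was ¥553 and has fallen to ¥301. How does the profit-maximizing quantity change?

Output falls from 12 to 10

AVC = 121 - 36q + 3q^2, minimized at q = 6 where min AVC = ¥13. MC = 121 - 72q + 9q^2.
With P = ¥553 above the shutdown price, P = MC gives q = 12.
At P = ¥301 ≥ min AVC, set P = MC: q = 10. The firm stays open but cuts output.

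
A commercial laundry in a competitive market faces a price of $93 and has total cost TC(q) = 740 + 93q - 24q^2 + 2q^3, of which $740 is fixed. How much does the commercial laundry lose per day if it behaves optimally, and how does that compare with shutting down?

AVC = 93 - 24q + 2q^2 has its minimum $21 at q = 6; price $93 clears that bar, so the firm operates.
MC = 93 - 48q + 6q^2. Setting P = MC and taking the root on the rising branch gives q* = 8.
TR = 93·8 = 744. TC = 740 + 232 = 972. Profit = 744 − 972 = -$228.
By producing, the firm covers all variable cost plus $512 of fixed cost; shutting down would lose the full $740.

Profit = -$228 at q = 8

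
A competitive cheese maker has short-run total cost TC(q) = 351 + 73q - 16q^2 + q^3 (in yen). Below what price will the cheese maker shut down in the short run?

¥9 per unit

The firm shuts down when price falls below the minimum of average variable cost. AVC = VC/q = 73 - 16q + q^2.
At the minimum of AVC, MC = AVC. MC = 73 - 32q + 3q^2; setting MC = AVC gives 2q^2 - 16q = 0, so q = 8. min AVC = 9.
For P < ¥9 the firm produces nothing.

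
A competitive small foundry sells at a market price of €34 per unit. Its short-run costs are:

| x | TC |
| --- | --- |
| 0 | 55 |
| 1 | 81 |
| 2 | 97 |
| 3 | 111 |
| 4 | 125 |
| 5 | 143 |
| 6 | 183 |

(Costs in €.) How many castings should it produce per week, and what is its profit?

Tabulate TR − TC: x=0: -55; x=1: -47; x=2: -29; x=3: -9; x=4: 11; x=5: 27; x=6: 21.
Profit is maximized at x = 5. AVC there is 88/5 = €17.60 ≤ P, so producing beats shutting down (which would give -€55).

x = 5; profit = €27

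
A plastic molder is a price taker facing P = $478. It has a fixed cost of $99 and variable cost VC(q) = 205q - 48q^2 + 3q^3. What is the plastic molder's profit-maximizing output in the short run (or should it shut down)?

Produce at q = 13

From TC, MC = TC'(q) = 205 - 96q + 9q^2 and AVC = VC/q = 205 - 48q + 3q^2.
The AVC parabola has its vertex at q = 48/6 = 8, where AVC = 205 - 48·8 + 3·8^2 = $13.
P = $478 exceeds min AVC = $13, so the firm stays open.
Set P = MC: 478 = 205 - 96q + 9q^2 → -273 - 96q + 9q^2 = 0. The roots are q = -7/3 and q = 13; the profit-maximizing output is on the rising part of MC, so q* = 13.
Check: AVC at q = 13 is $88 ≤ P, so revenue covers variable cost.
Profit = P·q − TC = 478·13 − 1243 = $4971.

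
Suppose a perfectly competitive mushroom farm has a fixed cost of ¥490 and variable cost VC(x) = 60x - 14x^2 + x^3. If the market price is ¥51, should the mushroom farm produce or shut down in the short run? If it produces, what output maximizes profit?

Produce at x = 9

From TC, MC = TC'(x) = 60 - 28x + 3x^2 and AVC = VC/x = 60 - 14x + x^2.
AVC is minimized where dAVC/dx = -14 + 2x = 0, at x = 7; min AVC = 60 - 14·7 + 7^2 = ¥11.
P = ¥51 exceeds min AVC = ¥11, so the firm stays open.
Set P = MC: 51 = 60 - 28x + 3x^2 → 9 - 28x + 3x^2 = 0. The roots are x = 1/3 and x = 9; the profit-maximizing output is on the rising part of MC, so x* = 9.
Check: AVC at x = 9 is ¥15 ≤ P, so revenue covers variable cost.
Profit = P·x − TC = 51·9 − 625 = -¥166, a loss, but smaller than the ¥490 fixed cost the firm would lose by shutting down.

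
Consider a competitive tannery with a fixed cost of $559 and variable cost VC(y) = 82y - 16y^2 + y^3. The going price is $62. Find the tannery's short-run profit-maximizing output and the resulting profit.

Profit = -$159 at y = 10

AVC = 82 - 16y + y^2 has its minimum $18 at y = 8; price $62 clears that bar, so the firm operates.
With MC = 82 - 32y + 3y^2, P = MC on the upward-sloping part at y* = 10.
TR = 62·10 = 620. TC = 559 + 220 = 779. Profit = 620 − 779 = -$159.
That loss of $159 beats the $559 the firm would lose by shutting down; producing recovers $400 of fixed cost.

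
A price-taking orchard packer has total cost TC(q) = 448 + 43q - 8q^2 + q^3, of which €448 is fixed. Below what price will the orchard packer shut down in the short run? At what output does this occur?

€27 per unit, at q = 4

The firm shuts down when price falls below the minimum of average variable cost. AVC = VC/q = 43 - 8q + q^2.
At the minimum of AVC, MC = AVC. MC = 43 - 16q + 3q^2; setting MC = AVC gives 2q^2 - 8q = 0, so q = 4. min AVC = 27.
For P < €27 the firm produces nothing.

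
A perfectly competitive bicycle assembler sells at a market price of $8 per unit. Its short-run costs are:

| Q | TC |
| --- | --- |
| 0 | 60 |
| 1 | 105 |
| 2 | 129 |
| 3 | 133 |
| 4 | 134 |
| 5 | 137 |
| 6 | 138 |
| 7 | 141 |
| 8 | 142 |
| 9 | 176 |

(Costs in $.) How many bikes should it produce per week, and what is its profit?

Profit at each row (π = 8Q − TC): Q=0: -60; Q=1: -97; Q=2: -113; Q=3: -109; Q=4: -102; Q=5: -97; Q=6: -90; Q=7: -85; Q=8: -78; Q=9: -104.
Profit is highest at Q = 0. Equivalently, the lowest AVC in the table is 82/8 ≈ $10.25 at Q = 8, and P = $8 falls below it — price never covers variable cost, so the firm shuts down and loses only its fixed cost.

Q = 0 (shut down); profit = -$60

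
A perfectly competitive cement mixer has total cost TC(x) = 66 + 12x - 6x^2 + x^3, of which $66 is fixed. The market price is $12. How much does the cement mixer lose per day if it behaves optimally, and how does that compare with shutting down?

AVC = 12 - 6x + x^2; min AVC = $3 at x = 3. Since P = $12 ≥ min AVC, the firm produces.
With MC = 12 - 12x + 3x^2, P = MC on the upward-sloping part at x* = 4.
TR = 12·4 = 48. TC = 66 + 16 = 82. Profit = 48 − 82 = -$34.
That loss of $34 beats the $66 the firm would lose by shutting down; producing recovers $32 of fixed cost.

Profit = -$34 at x = 4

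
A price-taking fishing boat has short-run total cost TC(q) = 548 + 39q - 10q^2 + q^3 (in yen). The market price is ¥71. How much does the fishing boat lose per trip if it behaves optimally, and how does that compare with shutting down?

AVC = 39 - 10q + q^2; min AVC = ¥14 at q = 5. Since P = ¥71 ≥ min AVC, the firm produces.
MC = 39 - 20q + 3q^2. Setting P = MC and taking the root on the rising branch gives q* = 8.
TR = 71·8 = 568. TC = 548 + 184 = 732. Profit = 568 − 732 = -¥164.
Shutting down would mean losing the fixed cost of ¥548, so operating at a loss of ¥164 is better by ¥384.

Profit = -¥164 at q = 8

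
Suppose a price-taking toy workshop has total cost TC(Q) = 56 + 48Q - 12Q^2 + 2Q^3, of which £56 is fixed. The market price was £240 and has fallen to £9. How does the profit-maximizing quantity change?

AVC = 48 - 12Q + 2Q^2, minimized at Q = 3 where min AVC = £30. MC = 48 - 24Q + 6Q^2.
With P = £240 above the shutdown price, P = MC gives Q = 8.
At P = £9 < min AVC = £30, price no longer covers variable cost at any output, so the firm shuts down: Q = 0.

Output falls from 8 to 0 (the firm shuts down)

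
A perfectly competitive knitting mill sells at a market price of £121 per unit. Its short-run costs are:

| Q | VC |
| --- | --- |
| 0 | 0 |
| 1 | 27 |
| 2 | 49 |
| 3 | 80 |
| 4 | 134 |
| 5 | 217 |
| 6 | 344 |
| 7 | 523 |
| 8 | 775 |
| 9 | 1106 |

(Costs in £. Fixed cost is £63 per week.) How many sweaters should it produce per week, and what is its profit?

Tabulate TR − TC: Q=0: -63; Q=1: 31; Q=2: 130; Q=3: 220; Q=4: 287; Q=5: 325; Q=6: 319; Q=7: 261; Q=8: 130; Q=9: -80.
Profit is maximized at Q = 5. AVC there is 217/5 = £43.40 ≤ P, so producing beats shutting down (which would give -£63).

Q = 5; profit = £325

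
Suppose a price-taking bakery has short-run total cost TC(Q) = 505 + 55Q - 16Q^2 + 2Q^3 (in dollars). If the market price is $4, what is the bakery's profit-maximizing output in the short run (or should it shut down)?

Shut down

Strip out fixed cost: VC = 55Q - 16Q^2 + 2Q^3. Then AVC = 55 - 16Q + 2Q^2 and MC = 55 - 32Q + 6Q^2.
AVC hits its minimum where MC = AVC, at Q = 4, giving min AVC = 55 - 16·4 + 2·4^2 = $23.
Since P = $4 < min AVC = $23, price fails to cover variable cost at any output.
Shutting down limits the loss to fixed cost, $505.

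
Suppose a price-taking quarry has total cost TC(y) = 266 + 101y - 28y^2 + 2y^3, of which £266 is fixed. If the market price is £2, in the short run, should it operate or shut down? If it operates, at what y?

Strip out fixed cost: VC = 101y - 28y^2 + 2y^3. Then AVC = 101 - 28y + 2y^2 and MC = 101 - 56y + 6y^2.
AVC is minimized where dAVC/dy = -28 + 4y = 0, at y = 7; min AVC = 101 - 28·7 + 2·7^2 = £3.
Since P = £2 < min AVC = £3, price fails to cover variable cost at any output.
The firm minimizes its loss by shutting down and losing only its fixed cost of £266.

Shut down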